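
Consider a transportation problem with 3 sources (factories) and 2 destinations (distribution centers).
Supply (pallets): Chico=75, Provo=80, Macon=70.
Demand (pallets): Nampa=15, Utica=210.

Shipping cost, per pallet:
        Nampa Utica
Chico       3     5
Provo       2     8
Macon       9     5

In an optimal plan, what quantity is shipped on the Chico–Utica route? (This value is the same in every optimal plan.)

Optimal shipments:
  Chico–Utica: 75 × 5 = 375
  Provo–Nampa: 15 × 2 = 30
  Provo–Utica: 65 × 8 = 520
  Macon–Utica: 70 × 5 = 350
Total cost = 1275.
So Chico→Utica carries 75 pallets.

75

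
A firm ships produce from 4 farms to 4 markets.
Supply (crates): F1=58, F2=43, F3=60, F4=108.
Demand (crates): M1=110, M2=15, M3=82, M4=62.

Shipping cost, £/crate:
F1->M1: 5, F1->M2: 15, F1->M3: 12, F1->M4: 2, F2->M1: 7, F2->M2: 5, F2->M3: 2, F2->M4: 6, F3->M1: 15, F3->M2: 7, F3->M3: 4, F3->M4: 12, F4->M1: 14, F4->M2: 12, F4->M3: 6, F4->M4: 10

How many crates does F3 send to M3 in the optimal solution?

Optimal shipments:
  F1->M1: 58 crates
  F2->M1: 43 crates
  F3->M2: 15 crates
  F3->M3: 45 crates
  F4->M1: 9 crates
  F4->M3: 37 crates
  F4->M4: 62 crates
Total cost = £1844.
So F3→M3 carries 45 crates.

45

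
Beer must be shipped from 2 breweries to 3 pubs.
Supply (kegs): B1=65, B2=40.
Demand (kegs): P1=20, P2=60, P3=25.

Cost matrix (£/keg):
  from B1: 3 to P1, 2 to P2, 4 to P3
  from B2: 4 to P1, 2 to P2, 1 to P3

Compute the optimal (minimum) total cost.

A cheapest plan:
  B1–P1: 20 kegs
  B1–P2: 45 kegs
  B2–P2: 15 kegs
  B2–P3: 25 kegs
Total cost = £205.

205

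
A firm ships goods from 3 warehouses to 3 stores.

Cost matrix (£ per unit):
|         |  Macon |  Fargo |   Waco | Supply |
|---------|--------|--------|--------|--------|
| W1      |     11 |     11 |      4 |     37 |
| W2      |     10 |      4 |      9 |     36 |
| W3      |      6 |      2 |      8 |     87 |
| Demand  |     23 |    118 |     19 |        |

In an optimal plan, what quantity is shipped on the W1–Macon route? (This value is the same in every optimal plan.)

Solving gives:
  W1->Macon: 18 × £11 = £198
  W1->Waco: 19 × £4 = £76
  W2->Fargo: 36 × £4 = £144
  W3->Macon: 5 × £6 = £30
  W3->Fargo: 82 × £2 = £164
Total cost = £612.
So W1→Macon carries 18 units.

18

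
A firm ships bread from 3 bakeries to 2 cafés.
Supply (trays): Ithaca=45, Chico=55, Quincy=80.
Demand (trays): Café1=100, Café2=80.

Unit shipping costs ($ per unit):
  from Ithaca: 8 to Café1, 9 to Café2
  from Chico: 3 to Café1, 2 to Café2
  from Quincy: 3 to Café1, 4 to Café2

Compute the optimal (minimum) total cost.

735

One minimum-cost allocation:
  Ithaca to Café1: 45 × $8 = $360
  Chico to Café2: 55 × $2 = $110
  Quincy to Café1: 55 × $3 = $165
  Quincy to Café2: 25 × $4 = $100
Total = 360 + 110 + 165 + 100 = $735.
(Supply check: Ithaca ships 45; Chico ships 55; Quincy ships 80.)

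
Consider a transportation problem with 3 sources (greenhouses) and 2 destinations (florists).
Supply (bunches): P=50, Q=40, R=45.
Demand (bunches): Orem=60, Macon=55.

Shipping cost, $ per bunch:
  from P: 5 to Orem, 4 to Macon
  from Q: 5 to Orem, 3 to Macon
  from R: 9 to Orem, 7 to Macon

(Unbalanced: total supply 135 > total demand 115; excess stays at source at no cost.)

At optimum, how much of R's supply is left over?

An optimal plan:
  P–Orem: 50 bunches
  Q–Macon: 40 bunches
  R–Orem: 10 bunches
  R–Macon: 15 bunches
Total cost = $565.
R ships 25 of its 45, leaving 20.

20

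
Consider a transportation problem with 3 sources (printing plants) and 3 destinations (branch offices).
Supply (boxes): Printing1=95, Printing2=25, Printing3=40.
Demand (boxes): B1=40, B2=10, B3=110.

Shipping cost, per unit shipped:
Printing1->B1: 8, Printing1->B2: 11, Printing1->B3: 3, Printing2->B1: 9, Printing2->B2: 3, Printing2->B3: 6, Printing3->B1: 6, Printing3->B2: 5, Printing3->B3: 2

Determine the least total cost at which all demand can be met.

A cheapest plan:
  Printing1 to B3: 95 × 3 = 285
  Printing2 to B1: 15 × 9 = 135
  Printing2 to B2: 10 × 3 = 30
  Printing3 to B1: 25 × 6 = 150
  Printing3 to B3: 15 × 2 = 30
Total = 285 + 135 + 30 + 150 + 30 = 630.

630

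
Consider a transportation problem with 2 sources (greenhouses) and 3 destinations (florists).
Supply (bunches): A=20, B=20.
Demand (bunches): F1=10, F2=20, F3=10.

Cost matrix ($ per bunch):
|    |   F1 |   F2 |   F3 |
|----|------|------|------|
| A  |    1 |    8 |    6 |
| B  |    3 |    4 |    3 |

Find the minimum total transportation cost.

150

A cheapest plan:
  A to F1: 10 × $1 = $10
  A to F3: 10 × $6 = $60
  B to F2: 20 × $4 = $80
Total = 10 + 60 + 80 = $150.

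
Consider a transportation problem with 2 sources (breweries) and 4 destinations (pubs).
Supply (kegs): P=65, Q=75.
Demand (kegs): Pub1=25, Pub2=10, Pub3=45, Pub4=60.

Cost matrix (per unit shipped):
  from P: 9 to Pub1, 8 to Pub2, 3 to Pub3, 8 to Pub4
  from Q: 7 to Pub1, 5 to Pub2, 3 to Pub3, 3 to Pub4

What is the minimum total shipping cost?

Optimal allocation:
  P→Pub1: 20 × 9 = 180
  P→Pub3: 45 × 3 = 135
  Q→Pub1: 5 × 7 = 35
  Q→Pub2: 10 × 5 = 50
  Q→Pub4: 60 × 3 = 180
Total = 180 + 135 + 35 + 50 + 180 = 580.

580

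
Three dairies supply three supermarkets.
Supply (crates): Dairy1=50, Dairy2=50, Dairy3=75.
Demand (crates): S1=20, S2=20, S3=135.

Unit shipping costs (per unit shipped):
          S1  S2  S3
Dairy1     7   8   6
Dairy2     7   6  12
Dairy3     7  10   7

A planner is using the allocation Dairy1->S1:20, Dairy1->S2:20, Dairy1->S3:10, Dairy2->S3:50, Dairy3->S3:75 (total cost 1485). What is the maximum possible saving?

280

Current plan cost = 20·7 + 20·8 + 10·6 + 50·12 + 75·7 = 1485.
Optimal plan:
  Dairy1→S3: 50 × 6 = 300
  Dairy2→S1: 20 × 7 = 140
  Dairy2→S2: 20 × 6 = 120
  Dairy2→S3: 10 × 12 = 120
  Dairy3→S3: 75 × 7 = 525
Optimal cost = 1205.
Saving = 1485 − 1205 = 280.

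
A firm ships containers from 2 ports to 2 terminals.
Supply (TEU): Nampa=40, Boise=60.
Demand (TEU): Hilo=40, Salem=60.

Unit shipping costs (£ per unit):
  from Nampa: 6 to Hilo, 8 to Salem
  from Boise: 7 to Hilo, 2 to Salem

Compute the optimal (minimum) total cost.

360

One minimum-cost allocation:
  Nampa to Hilo: 40 × £6 = £240
  Boise to Salem: 60 × £2 = £120
Total = 240 + 120 = £360.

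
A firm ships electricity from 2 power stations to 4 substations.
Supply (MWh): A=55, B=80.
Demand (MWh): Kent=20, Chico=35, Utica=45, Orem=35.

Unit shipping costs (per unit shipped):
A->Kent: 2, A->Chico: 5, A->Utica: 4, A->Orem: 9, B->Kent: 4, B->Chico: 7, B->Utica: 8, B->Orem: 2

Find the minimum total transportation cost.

Optimal allocation:
  A–Kent: 10 × 2 = 20
  A–Utica: 45 × 4 = 180
  B–Kent: 10 × 4 = 40
  B–Chico: 35 × 7 = 245
  B–Orem: 35 × 2 = 70
Total = 20 + 180 + 40 + 245 + 70 = 555.
(Supply check: A ships 55; B ships 80.)

555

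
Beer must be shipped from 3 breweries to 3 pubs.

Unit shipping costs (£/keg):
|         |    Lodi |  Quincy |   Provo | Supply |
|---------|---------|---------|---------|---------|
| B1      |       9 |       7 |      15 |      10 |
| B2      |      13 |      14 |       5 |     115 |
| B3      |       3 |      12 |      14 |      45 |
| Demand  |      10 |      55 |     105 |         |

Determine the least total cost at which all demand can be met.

1185

One minimum-cost allocation:
  B1–Quincy: 10 × £7 = £70
  B2–Quincy: 10 × £14 = £140
  B2–Provo: 105 × £5 = £525
  B3–Lodi: 10 × £3 = £30
  B3–Quincy: 35 × £12 = £420
Total = 70 + 140 + 525 + 30 + 420 = £1185.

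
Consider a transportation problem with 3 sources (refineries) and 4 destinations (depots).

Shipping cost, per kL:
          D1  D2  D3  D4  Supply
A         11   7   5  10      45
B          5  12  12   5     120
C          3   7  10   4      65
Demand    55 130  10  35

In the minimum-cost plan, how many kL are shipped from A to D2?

The minimum-cost plan:
  A->D2: 35 × 7 = 245
  A->D3: 10 × 5 = 50
  B->D1: 55 × 5 = 275
  B->D2: 30 × 12 = 360
  B->D4: 35 × 5 = 175
  C->D2: 65 × 7 = 455
Total cost = 1560.
So A→D2 carries 35 kL.

35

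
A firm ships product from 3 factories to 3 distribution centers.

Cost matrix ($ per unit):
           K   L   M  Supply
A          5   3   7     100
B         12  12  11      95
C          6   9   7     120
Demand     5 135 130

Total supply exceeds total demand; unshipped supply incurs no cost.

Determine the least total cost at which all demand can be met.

One minimum-cost allocation:
  A->L: 100 × $3 = $300
  B->L: 35 × $12 = $420
  B->M: 15 × $11 = $165
  C->K: 5 × $6 = $30
  C->M: 115 × $7 = $805
Total = 300 + 420 + 165 + 30 + 805 = $1720.

1720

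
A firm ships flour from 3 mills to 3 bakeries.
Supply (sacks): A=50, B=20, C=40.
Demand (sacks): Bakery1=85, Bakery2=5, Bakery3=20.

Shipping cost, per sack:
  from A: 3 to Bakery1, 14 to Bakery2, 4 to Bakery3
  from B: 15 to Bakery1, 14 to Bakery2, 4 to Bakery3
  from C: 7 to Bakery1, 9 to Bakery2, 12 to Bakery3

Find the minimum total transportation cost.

An optimal shipping plan:
  A to Bakery1: 50 × 3 = 150
  B to Bakery3: 20 × 4 = 80
  C to Bakery1: 35 × 7 = 245
  C to Bakery2: 5 × 9 = 45
Total = 150 + 80 + 245 + 45 = 520.

520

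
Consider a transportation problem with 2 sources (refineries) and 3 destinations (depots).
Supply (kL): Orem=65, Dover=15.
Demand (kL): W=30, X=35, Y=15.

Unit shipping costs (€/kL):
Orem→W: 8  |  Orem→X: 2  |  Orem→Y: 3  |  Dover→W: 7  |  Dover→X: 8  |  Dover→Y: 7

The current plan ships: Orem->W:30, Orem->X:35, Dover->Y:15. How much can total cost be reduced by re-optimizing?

Current plan cost = 30·8 + 35·2 + 15·7 = €415.
Optimal plan:
  Orem to W: 15 × €8 = €120
  Orem to X: 35 × €2 = €70
  Orem to Y: 15 × €3 = €45
  Dover to W: 15 × €7 = €105
Optimal cost = €340.
Saving = 415 − 340 = €75.

75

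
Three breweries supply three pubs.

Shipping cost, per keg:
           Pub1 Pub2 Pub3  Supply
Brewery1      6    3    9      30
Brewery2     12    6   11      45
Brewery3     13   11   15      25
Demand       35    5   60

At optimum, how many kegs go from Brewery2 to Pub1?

0

Solving gives:
  Brewery1 to Pub1: 25 × 6 = 150
  Brewery1 to Pub2: 5 × 3 = 15
  Brewery2 to Pub3: 45 × 11 = 495
  Brewery3 to Pub1: 10 × 13 = 130
  Brewery3 to Pub3: 15 × 15 = 225
Total cost = 1015.
The route Brewery2→Pub1 is not used.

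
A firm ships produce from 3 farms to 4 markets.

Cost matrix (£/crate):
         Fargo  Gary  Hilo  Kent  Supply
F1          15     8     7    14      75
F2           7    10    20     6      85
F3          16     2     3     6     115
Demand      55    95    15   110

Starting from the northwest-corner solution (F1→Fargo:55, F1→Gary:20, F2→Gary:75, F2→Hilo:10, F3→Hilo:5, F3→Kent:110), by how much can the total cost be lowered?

910

Current plan cost = 55·15 + 20·8 + 75·10 + 10·20 + 5·3 + 110·6 = £2610.
Optimal plan:
  F1→Gary: 60 crates
  F1→Hilo: 15 crates
  F2→Fargo: 55 crates
  F2→Kent: 30 crates
  F3→Gary: 35 crates
  F3→Kent: 80 crates
Optimal cost = £1700.
Saving = 2610 − 1700 = £910.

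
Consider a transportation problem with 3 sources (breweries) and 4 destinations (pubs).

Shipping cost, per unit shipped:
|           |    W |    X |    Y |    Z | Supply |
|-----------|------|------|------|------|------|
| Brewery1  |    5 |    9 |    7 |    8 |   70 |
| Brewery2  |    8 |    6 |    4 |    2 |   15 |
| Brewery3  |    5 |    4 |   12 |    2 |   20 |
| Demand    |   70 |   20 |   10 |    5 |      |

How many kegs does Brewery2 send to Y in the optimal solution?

10

The minimum-cost plan:
  Brewery1→W: 70 × 5 = 350
  Brewery2→Y: 10 × 4 = 40
  Brewery2→Z: 5 × 2 = 10
  Brewery3→X: 20 × 4 = 80
Total cost = 480.
So Brewery2→Y carries 10 kegs.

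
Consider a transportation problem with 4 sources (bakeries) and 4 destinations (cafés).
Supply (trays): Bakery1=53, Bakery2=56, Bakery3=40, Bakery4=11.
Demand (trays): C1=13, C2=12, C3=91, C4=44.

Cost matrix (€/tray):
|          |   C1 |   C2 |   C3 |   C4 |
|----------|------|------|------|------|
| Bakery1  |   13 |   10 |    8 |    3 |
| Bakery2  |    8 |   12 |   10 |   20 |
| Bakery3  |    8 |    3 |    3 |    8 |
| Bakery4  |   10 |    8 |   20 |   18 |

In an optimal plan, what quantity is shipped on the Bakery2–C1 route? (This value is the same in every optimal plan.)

13

The minimum-cost plan:
  Bakery1–C3: 9 × €8 = €72
  Bakery1–C4: 44 × €3 = €132
  Bakery2–C1: 13 × €8 = €104
  Bakery2–C3: 43 × €10 = €430
  Bakery3–C2: 1 × €3 = €3
  Bakery3–C3: 39 × €3 = €117
  Bakery4–C2: 11 × €8 = €88
Total cost = €946.
So Bakery2→C1 carries 13 trays.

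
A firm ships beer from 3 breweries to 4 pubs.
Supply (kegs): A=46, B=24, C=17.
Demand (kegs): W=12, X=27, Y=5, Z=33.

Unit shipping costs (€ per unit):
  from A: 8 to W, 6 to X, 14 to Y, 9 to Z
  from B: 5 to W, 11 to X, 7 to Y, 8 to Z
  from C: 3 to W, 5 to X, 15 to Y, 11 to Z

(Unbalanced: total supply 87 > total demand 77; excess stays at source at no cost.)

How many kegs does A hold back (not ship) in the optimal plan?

An optimal plan:
  A->X: 22 × €6 = €132
  A->Z: 14 × €9 = €126
  B->Y: 5 × €7 = €35
  B->Z: 19 × €8 = €152
  C->W: 12 × €3 = €36
  C->X: 5 × €5 = €25
Total cost = €506.
A ships 36 of its 46, leaving 10.

10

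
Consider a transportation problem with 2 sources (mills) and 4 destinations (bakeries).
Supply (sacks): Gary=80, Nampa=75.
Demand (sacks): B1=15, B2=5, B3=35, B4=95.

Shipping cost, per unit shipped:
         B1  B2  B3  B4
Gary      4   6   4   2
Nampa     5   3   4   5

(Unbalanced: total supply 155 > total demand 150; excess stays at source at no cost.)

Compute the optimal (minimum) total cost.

465

One minimum-cost allocation:
  Gary to B4: 80 × 2 = 160
  Nampa to B1: 15 × 5 = 75
  Nampa to B2: 5 × 3 = 15
  Nampa to B3: 35 × 4 = 140
  Nampa to B4: 15 × 5 = 75
Total = 160 + 75 + 15 + 140 + 75 = 465.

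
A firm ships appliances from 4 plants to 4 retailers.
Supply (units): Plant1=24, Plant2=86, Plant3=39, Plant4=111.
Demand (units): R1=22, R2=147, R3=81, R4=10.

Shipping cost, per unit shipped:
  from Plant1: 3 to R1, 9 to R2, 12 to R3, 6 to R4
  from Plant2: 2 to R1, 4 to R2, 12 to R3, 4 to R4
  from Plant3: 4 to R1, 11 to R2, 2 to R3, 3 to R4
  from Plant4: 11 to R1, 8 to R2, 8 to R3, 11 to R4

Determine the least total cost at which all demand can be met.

An optimal shipping plan:
  Plant1–R1: 22 units
  Plant1–R4: 2 units
  Plant2–R2: 78 units
  Plant2–R4: 8 units
  Plant3–R3: 39 units
  Plant4–R2: 69 units
  Plant4–R3: 42 units
Total cost = 1388.
(Supply check: Plant1 ships 24; Plant2 ships 86; Plant3 ships 39; Plant4 ships 111.)

1388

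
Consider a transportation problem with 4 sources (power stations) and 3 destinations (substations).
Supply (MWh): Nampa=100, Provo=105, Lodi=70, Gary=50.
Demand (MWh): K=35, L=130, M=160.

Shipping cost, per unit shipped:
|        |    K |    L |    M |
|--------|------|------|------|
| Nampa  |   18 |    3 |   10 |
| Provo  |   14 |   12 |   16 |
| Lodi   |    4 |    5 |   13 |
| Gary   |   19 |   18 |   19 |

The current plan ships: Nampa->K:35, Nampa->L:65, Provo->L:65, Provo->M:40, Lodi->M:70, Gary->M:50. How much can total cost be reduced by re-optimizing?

Current plan cost = 35·18 + 65·3 + 65·12 + 40·16 + 70·13 + 50·19 = 4105.
Optimal plan:
  Nampa to L: 95 × 3 = 285
  Nampa to M: 5 × 10 = 50
  Provo to M: 105 × 16 = 1680
  Lodi to K: 35 × 4 = 140
  Lodi to L: 35 × 5 = 175
  Gary to M: 50 × 19 = 950
Optimal cost = 3280.
Saving = 4105 − 3280 = 825.

825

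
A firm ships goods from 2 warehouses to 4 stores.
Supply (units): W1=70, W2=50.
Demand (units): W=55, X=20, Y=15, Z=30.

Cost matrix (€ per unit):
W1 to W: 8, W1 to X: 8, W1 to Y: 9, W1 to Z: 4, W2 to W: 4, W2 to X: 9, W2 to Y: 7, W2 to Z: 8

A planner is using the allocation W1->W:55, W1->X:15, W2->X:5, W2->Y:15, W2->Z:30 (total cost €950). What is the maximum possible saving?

295

Current plan cost = 55·8 + 15·8 + 5·9 + 15·7 + 30·8 = €950.
Optimal plan:
  W1–W: 5 × €8 = €40
  W1–X: 20 × €8 = €160
  W1–Y: 15 × €9 = €135
  W1–Z: 30 × €4 = €120
  W2–W: 50 × €4 = €200
Optimal cost = €655.
Saving = 950 − 655 = €295.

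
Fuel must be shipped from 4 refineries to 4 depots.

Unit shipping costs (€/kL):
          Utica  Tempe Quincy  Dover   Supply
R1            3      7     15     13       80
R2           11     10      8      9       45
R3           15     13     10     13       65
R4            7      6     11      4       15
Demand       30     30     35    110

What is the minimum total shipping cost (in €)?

1765

An optimal shipping plan:
  R1–Utica: 30 kL
  R1–Tempe: 30 kL
  R1–Dover: 20 kL
  R2–Dover: 45 kL
  R3–Quincy: 35 kL
  R3–Dover: 30 kL
  R4–Dover: 15 kL
Total cost = €1765.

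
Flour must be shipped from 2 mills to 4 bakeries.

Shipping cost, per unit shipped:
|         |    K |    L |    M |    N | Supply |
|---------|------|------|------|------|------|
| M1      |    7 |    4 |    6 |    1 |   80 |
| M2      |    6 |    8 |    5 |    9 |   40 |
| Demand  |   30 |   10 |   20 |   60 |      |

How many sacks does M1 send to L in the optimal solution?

Optimal shipments:
  M1–K: 10 sacks
  M1–L: 10 sacks
  M1–N: 60 sacks
  M2–K: 20 sacks
  M2–M: 20 sacks
Total cost = 390.
So M1→L carries 10 sacks.

10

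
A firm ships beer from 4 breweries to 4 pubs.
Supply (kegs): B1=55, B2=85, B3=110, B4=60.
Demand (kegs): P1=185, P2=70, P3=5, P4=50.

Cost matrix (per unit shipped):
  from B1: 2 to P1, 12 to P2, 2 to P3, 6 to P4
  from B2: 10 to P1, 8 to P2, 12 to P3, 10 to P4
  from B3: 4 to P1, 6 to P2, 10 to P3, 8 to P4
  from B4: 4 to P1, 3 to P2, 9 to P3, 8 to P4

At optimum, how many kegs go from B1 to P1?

50

Solving gives:
  B1→P1: 50 × 2 = 100
  B1→P3: 5 × 2 = 10
  B2→P2: 35 × 8 = 280
  B2→P4: 50 × 10 = 500
  B3→P1: 110 × 4 = 440
  B4→P1: 25 × 4 = 100
  B4→P2: 35 × 3 = 105
Total cost = 1535.
So B1→P1 carries 50 kegs.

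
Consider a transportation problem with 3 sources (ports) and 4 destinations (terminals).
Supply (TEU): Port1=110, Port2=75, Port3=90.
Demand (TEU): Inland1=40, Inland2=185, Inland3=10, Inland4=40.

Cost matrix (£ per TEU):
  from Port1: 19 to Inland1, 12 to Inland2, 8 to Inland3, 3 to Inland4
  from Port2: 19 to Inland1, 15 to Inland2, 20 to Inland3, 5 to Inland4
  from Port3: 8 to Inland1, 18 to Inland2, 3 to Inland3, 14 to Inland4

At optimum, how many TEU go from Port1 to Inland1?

Optimal shipments:
  Port1 to Inland2: 110 TEU
  Port2 to Inland2: 35 TEU
  Port2 to Inland4: 40 TEU
  Port3 to Inland1: 40 TEU
  Port3 to Inland2: 40 TEU
  Port3 to Inland3: 10 TEU
Total cost = £3115.
The route Port1→Inland1 is not used.

0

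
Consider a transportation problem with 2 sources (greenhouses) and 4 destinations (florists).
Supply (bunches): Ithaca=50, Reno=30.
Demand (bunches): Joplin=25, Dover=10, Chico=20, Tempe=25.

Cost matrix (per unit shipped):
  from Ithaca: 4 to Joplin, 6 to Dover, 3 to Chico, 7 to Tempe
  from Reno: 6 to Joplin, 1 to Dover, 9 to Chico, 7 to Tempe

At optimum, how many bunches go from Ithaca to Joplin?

25

The minimum-cost plan:
  Ithaca→Joplin: 25 × 4 = 100
  Ithaca→Chico: 20 × 3 = 60
  Ithaca→Tempe: 5 × 7 = 35
  Reno→Dover: 10 × 1 = 10
  Reno→Tempe: 20 × 7 = 140
Total cost = 345.
So Ithaca→Joplin carries 25 bunches.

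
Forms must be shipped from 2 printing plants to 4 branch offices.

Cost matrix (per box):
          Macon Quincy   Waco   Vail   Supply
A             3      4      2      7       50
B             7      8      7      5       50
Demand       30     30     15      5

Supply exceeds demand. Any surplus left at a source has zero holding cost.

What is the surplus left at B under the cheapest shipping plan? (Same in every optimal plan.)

Minimum-cost shipments:
  A->Macon: 30 boxes
  A->Quincy: 5 boxes
  A->Waco: 15 boxes
  B->Quincy: 25 boxes
  B->Vail: 5 boxes
Total cost = 365.
B ships 30 of its 50, leaving 20.

20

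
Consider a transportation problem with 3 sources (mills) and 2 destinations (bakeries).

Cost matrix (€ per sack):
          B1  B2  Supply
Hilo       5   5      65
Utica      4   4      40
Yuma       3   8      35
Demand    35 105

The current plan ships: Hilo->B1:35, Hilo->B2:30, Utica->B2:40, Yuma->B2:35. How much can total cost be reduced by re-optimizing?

175

Current plan cost = 35·5 + 30·5 + 40·4 + 35·8 = €765.
Optimal plan:
  Hilo–B2: 65 sacks
  Utica–B2: 40 sacks
  Yuma–B1: 35 sacks
Optimal cost = €590.
Saving = 765 − 590 = €175.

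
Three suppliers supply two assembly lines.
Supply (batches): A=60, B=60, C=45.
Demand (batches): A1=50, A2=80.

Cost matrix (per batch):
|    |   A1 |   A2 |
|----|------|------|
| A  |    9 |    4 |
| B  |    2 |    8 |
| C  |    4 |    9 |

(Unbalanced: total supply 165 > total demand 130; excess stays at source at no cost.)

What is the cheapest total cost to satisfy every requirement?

A cheapest plan:
  A->A2: 60 × 4 = 240
  B->A1: 50 × 2 = 100
  B->A2: 10 × 8 = 80
  C->A2: 10 × 9 = 90
Total = 240 + 100 + 80 + 90 = 510.

510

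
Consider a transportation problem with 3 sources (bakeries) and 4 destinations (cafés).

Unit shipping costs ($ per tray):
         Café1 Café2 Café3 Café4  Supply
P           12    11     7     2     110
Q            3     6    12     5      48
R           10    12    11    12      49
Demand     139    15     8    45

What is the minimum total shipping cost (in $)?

One minimum-cost allocation:
  P–Café1: 42 × $12 = $504
  P–Café2: 15 × $11 = $165
  P–Café3: 8 × $7 = $56
  P–Café4: 45 × $2 = $90
  Q–Café1: 48 × $3 = $144
  R–Café1: 49 × $10 = $490
Total = 504 + 165 + 56 + 90 + 144 + 490 = $1449.

1449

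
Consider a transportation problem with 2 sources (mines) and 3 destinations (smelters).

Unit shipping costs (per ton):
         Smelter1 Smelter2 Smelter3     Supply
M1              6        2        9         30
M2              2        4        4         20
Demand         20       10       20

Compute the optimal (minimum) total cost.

A cheapest plan:
  M1→Smelter1: 20 × 6 = 120
  M1→Smelter2: 10 × 2 = 20
  M2→Smelter3: 20 × 4 = 80
Total = 120 + 20 + 80 = 220.
(Supply check: M1 ships 30; M2 ships 20.)

220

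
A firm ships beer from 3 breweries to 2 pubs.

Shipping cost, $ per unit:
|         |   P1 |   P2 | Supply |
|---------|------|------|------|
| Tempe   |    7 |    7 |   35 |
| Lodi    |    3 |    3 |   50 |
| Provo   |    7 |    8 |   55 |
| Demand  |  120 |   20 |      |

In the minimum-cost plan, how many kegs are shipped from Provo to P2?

0

Optimal shipments:
  Tempe→P1: 15 kegs
  Tempe→P2: 20 kegs
  Lodi→P1: 50 kegs
  Provo→P1: 55 kegs
Total cost = $780.
The route Provo→P2 is not used.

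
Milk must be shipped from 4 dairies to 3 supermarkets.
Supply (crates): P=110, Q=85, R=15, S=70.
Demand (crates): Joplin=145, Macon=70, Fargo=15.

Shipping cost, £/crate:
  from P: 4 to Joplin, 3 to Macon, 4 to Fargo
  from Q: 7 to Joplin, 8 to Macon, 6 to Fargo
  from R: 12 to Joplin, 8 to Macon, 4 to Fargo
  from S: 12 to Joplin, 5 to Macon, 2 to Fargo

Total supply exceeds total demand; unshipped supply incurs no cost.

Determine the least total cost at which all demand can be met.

An optimal shipping plan:
  P→Joplin: 95 × £4 = £380
  P→Macon: 15 × £3 = £45
  Q→Joplin: 50 × £7 = £350
  S→Macon: 55 × £5 = £275
  S→Fargo: 15 × £2 = £30
Total = 380 + 45 + 350 + 275 + 30 = £1080.

1080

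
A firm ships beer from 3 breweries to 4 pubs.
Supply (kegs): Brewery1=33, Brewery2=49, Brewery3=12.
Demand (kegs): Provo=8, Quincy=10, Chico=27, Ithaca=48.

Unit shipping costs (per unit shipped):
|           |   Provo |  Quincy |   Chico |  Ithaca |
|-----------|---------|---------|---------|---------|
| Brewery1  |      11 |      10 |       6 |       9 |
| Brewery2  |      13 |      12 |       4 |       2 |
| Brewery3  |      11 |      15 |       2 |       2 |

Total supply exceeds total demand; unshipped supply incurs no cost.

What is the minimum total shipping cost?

A cheapest plan:
  Brewery1–Provo: 8 × 11 = 88
  Brewery1–Quincy: 10 × 10 = 100
  Brewery1–Chico: 14 × 6 = 84
  Brewery2–Chico: 1 × 4 = 4
  Brewery2–Ithaca: 48 × 2 = 96
  Brewery3–Chico: 12 × 2 = 24
Total = 88 + 100 + 84 + 4 + 96 + 24 = 396.

396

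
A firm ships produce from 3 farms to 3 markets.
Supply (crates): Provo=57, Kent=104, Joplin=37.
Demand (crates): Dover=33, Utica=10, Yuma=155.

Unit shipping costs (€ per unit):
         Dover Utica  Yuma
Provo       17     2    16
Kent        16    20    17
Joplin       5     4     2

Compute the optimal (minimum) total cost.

2581

Optimal allocation:
  Provo->Utica: 10 × €2 = €20
  Provo->Yuma: 47 × €16 = €752
  Kent->Dover: 33 × €16 = €528
  Kent->Yuma: 71 × €17 = €1207
  Joplin->Yuma: 37 × €2 = €74
Total = 20 + 752 + 528 + 1207 + 74 = €2581.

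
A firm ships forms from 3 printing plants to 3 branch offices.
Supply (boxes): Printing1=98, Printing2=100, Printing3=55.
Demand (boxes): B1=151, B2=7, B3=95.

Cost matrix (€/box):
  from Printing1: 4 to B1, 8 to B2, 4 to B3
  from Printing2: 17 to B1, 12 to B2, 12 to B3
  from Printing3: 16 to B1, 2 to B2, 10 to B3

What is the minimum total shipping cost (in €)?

An optimal shipping plan:
  Printing1→B1: 98 × €4 = €392
  Printing2→B1: 53 × €17 = €901
  Printing2→B3: 47 × €12 = €564
  Printing3→B2: 7 × €2 = €14
  Printing3→B3: 48 × €10 = €480
Total = 392 + 901 + 564 + 14 + 480 = €2351.

2351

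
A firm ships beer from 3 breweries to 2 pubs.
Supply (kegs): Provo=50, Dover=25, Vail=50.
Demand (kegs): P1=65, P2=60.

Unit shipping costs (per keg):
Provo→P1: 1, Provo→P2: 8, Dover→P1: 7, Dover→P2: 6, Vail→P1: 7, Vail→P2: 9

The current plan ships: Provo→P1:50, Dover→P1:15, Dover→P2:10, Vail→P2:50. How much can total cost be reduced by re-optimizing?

Current plan cost = 50·1 + 15·7 + 10·6 + 50·9 = 665.
Optimal plan:
  Provo→P1: 50 × 1 = 50
  Dover→P2: 25 × 6 = 150
  Vail→P1: 15 × 7 = 105
  Vail→P2: 35 × 9 = 315
Optimal cost = 620.
Saving = 665 − 620 = 45.

45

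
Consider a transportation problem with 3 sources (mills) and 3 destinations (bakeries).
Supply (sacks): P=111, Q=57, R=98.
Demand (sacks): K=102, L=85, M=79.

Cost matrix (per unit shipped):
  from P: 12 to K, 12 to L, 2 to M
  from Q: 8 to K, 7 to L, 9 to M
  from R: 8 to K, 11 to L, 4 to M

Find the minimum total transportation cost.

1725

An optimal shipping plan:
  P to K: 4 × 12 = 48
  P to L: 28 × 12 = 336
  P to M: 79 × 2 = 158
  Q to L: 57 × 7 = 399
  R to K: 98 × 8 = 784
Total = 48 + 336 + 158 + 399 + 784 = 1725.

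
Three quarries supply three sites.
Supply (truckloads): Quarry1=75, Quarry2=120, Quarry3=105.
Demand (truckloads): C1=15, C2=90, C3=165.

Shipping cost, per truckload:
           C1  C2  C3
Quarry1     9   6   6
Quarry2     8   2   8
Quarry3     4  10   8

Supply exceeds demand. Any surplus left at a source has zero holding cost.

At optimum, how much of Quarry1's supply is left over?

An optimal plan:
  Quarry1→C3: 75 × 6 = 450
  Quarry2→C2: 90 × 2 = 180
  Quarry2→C3: 30 × 8 = 240
  Quarry3→C1: 15 × 4 = 60
  Quarry3→C3: 60 × 8 = 480
Total cost = 1410.
Quarry1 ships 75 of its 75, leaving 0.

0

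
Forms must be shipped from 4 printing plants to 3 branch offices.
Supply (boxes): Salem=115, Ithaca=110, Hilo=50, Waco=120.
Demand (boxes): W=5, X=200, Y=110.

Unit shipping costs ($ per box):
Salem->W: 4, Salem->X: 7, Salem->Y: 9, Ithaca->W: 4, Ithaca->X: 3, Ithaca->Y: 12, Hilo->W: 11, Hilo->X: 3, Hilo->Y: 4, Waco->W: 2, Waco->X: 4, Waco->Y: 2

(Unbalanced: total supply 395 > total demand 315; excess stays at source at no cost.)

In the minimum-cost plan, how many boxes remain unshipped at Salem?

Minimum-cost shipments:
  Salem->W: 5 × $4 = $20
  Salem->X: 30 × $7 = $210
  Ithaca->X: 110 × $3 = $330
  Hilo->X: 50 × $3 = $150
  Waco->X: 10 × $4 = $40
  Waco->Y: 110 × $2 = $220
Total cost = $970.
Salem ships 35 of its 115, leaving 80.

80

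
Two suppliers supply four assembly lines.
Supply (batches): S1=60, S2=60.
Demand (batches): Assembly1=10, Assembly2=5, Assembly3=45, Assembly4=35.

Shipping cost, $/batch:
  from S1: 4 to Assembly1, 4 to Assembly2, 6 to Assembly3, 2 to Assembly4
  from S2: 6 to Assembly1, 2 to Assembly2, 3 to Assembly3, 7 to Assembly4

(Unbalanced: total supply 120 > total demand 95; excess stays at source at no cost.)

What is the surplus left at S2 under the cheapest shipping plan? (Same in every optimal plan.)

An optimal plan:
  S1 to Assembly1: 10 × $4 = $40
  S1 to Assembly4: 35 × $2 = $70
  S2 to Assembly2: 5 × $2 = $10
  S2 to Assembly3: 45 × $3 = $135
Total cost = $255.
S2 ships 50 of its 60, leaving 10.

10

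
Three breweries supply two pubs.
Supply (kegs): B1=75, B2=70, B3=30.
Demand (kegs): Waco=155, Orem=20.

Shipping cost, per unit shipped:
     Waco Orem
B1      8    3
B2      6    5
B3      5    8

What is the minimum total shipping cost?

An optimal shipping plan:
  B1→Waco: 55 × 8 = 440
  B1→Orem: 20 × 3 = 60
  B2→Waco: 70 × 6 = 420
  B3→Waco: 30 × 5 = 150
Total = 440 + 60 + 420 + 150 = 1070.

1070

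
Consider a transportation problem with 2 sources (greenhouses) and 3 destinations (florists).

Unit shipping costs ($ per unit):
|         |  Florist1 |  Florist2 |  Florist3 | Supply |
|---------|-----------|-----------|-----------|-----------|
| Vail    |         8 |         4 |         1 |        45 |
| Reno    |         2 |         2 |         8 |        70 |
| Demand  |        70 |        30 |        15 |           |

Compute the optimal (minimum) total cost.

An optimal shipping plan:
  Vail to Florist2: 30 bunches
  Vail to Florist3: 15 bunches
  Reno to Florist1: 70 bunches
Total cost = $275.

275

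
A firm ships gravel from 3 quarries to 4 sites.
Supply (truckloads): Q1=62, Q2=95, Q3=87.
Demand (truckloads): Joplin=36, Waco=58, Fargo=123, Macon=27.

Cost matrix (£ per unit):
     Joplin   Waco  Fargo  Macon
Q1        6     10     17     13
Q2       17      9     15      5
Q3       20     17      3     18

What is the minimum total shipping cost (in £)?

A cheapest plan:
  Q1–Joplin: 36 truckloads
  Q1–Waco: 26 truckloads
  Q2–Waco: 32 truckloads
  Q2–Fargo: 36 truckloads
  Q2–Macon: 27 truckloads
  Q3–Fargo: 87 truckloads
Total cost = £1700.

1700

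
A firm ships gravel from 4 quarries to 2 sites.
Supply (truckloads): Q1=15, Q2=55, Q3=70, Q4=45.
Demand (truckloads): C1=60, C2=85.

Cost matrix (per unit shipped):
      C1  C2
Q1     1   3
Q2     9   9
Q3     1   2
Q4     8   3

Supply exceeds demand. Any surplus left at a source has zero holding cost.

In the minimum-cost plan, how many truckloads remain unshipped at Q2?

An optimal plan:
  Q1–C1: 15 × 1 = 15
  Q2–C2: 15 × 9 = 135
  Q3–C1: 45 × 1 = 45
  Q3–C2: 25 × 2 = 50
  Q4–C2: 45 × 3 = 135
Total cost = 380.
Q2 ships 15 of its 55, leaving 40.

40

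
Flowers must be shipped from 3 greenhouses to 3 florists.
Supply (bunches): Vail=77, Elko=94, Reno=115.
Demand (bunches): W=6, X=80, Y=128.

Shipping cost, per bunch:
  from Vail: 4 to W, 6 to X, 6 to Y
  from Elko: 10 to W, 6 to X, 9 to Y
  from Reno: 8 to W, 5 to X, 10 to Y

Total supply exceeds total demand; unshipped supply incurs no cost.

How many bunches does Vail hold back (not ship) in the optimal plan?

0

An optimal plan:
  Vail to W: 6 × 4 = 24
  Vail to Y: 71 × 6 = 426
  Elko to Y: 57 × 9 = 513
  Reno to X: 80 × 5 = 400
Total cost = 1363.
Vail ships 77 of its 77, leaving 0.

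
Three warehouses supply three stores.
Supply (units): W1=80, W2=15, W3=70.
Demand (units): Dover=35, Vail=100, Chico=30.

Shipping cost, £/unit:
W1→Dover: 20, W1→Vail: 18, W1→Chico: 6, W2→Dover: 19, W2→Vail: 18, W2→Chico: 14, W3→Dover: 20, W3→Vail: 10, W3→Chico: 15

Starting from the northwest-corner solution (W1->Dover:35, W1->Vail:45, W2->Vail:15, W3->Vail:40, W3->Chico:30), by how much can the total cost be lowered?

Current plan cost = 35·20 + 45·18 + 15·18 + 40·10 + 30·15 = £2630.
Optimal plan:
  W1–Dover: 20 units
  W1–Vail: 30 units
  W1–Chico: 30 units
  W2–Dover: 15 units
  W3–Vail: 70 units
Optimal cost = £2105.
Saving = 2630 − 2105 = £525.

525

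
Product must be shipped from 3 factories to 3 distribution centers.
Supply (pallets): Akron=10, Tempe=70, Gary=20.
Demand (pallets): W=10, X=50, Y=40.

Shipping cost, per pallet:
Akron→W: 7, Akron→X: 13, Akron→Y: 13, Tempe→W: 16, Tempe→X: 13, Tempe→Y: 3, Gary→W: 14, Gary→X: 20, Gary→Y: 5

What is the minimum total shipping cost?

An optimal shipping plan:
  Akron→W: 10 × 7 = 70
  Tempe→X: 50 × 13 = 650
  Tempe→Y: 20 × 3 = 60
  Gary→Y: 20 × 5 = 100
Total = 70 + 650 + 60 + 100 = 880.
(Supply check: Akron ships 10; Tempe ships 70; Gary ships 20.)

880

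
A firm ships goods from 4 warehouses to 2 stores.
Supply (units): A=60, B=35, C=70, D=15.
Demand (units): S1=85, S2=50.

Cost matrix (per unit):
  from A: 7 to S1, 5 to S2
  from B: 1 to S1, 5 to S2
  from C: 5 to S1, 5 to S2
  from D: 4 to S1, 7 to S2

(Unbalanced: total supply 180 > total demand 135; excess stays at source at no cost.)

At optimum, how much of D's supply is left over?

0

Minimum-cost shipments:
  A to S2: 50 × 5 = 250
  B to S1: 35 × 1 = 35
  C to S1: 35 × 5 = 175
  D to S1: 15 × 4 = 60
Total cost = 520.
D ships 15 of its 15, leaving 0.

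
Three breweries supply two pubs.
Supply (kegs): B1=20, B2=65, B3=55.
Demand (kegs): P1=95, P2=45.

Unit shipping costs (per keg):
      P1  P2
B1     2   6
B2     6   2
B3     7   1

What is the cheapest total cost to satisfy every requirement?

A cheapest plan:
  B1→P1: 20 × 2 = 40
  B2→P1: 65 × 6 = 390
  B3→P1: 10 × 7 = 70
  B3→P2: 45 × 1 = 45
Total = 40 + 390 + 70 + 45 = 545.

545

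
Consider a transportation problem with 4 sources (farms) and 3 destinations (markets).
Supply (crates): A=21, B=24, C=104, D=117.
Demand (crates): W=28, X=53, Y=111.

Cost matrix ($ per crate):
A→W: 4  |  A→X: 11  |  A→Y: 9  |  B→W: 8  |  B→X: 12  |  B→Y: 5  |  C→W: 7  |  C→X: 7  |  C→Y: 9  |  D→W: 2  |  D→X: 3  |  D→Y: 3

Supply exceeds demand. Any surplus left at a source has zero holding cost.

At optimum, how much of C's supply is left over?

Minimum-cost shipments:
  A–W: 21 crates
  B–Y: 24 crates
  C–X: 30 crates
  D–W: 7 crates
  D–X: 23 crates
  D–Y: 87 crates
Total cost = $758.
C ships 30 of its 104, leaving 74.

74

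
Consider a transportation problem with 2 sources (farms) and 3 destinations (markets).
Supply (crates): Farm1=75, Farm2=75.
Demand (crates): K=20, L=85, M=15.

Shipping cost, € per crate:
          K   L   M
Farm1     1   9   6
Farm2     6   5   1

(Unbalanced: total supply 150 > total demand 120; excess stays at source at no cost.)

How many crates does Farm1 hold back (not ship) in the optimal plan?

30

An optimal plan:
  Farm1→K: 20 × €1 = €20
  Farm1→L: 25 × €9 = €225
  Farm2→L: 60 × €5 = €300
  Farm2→M: 15 × €1 = €15
Total cost = €560.
Farm1 ships 45 of its 75, leaving 30.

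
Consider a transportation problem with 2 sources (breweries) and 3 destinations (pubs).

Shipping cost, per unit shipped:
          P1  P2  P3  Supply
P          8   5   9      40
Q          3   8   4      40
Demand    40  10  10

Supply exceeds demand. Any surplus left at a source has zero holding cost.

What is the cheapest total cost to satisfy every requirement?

260

Optimal allocation:
  P->P2: 10 × 5 = 50
  P->P3: 10 × 9 = 90
  Q->P1: 40 × 3 = 120
Total = 50 + 90 + 120 = 260.
(Supply check: P ships 20; Q ships 40.)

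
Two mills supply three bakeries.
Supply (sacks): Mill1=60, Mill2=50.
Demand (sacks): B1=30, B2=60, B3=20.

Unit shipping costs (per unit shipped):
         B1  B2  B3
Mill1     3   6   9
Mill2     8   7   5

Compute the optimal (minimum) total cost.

580

Optimal allocation:
  Mill1→B1: 30 sacks
  Mill1→B2: 30 sacks
  Mill2→B2: 30 sacks
  Mill2→B3: 20 sacks
Total cost = 580.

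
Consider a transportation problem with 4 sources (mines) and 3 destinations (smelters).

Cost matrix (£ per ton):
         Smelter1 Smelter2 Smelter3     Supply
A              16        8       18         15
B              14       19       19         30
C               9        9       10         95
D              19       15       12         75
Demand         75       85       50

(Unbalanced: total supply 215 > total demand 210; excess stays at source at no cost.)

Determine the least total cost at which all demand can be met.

One minimum-cost allocation:
  A–Smelter2: 15 tons
  B–Smelter1: 30 tons
  C–Smelter1: 45 tons
  C–Smelter2: 50 tons
  D–Smelter2: 20 tons
  D–Smelter3: 50 tons
Total cost = £2295.

2295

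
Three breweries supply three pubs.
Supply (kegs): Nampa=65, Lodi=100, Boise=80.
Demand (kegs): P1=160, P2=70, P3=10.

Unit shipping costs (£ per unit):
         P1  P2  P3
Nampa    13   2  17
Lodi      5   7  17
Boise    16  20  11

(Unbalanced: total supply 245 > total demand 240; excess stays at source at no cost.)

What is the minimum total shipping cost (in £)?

1790

A cheapest plan:
  Nampa–P2: 65 × £2 = £130
  Lodi–P1: 95 × £5 = £475
  Lodi–P2: 5 × £7 = £35
  Boise–P1: 65 × £16 = £1040
  Boise–P3: 10 × £11 = £110
Total = 130 + 475 + 35 + 1040 + 110 = £1790.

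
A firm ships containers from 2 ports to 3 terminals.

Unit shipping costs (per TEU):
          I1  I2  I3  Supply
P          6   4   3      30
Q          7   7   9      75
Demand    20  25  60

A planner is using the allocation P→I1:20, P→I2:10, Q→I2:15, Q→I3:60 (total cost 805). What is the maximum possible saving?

Current plan cost = 20·6 + 10·4 + 15·7 + 60·9 = 805.
Optimal plan:
  P–I3: 30 × 3 = 90
  Q–I1: 20 × 7 = 140
  Q–I2: 25 × 7 = 175
  Q–I3: 30 × 9 = 270
Optimal cost = 675.
Saving = 805 − 675 = 130.

130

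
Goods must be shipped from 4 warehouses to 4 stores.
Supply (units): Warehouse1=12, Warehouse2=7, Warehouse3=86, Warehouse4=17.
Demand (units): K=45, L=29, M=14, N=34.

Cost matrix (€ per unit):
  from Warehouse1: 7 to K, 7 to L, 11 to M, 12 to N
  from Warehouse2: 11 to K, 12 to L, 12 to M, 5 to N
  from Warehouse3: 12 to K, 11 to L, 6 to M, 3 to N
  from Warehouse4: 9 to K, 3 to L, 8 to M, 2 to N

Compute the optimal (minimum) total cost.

842

Optimal allocation:
  Warehouse1→K: 12 × €7 = €84
  Warehouse2→K: 7 × €11 = €77
  Warehouse3→K: 26 × €12 = €312
  Warehouse3→L: 12 × €11 = €132
  Warehouse3→M: 14 × €6 = €84
  Warehouse3→N: 34 × €3 = €102
  Warehouse4→L: 17 × €3 = €51
Total = 84 + 77 + 312 + 132 + 84 + 102 + 51 = €842.
(Supply check: Warehouse1 ships 12; Warehouse2 ships 7; Warehouse3 ships 86; Warehouse4 ships 17.)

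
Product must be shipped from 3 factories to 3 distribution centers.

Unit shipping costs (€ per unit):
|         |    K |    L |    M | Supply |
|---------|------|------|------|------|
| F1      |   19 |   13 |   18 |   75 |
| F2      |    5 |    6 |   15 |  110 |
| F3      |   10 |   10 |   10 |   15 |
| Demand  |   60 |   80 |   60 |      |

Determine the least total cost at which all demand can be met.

1950

An optimal shipping plan:
  F1->L: 30 pallets
  F1->M: 45 pallets
  F2->K: 60 pallets
  F2->L: 50 pallets
  F3->M: 15 pallets
Total cost = €1950.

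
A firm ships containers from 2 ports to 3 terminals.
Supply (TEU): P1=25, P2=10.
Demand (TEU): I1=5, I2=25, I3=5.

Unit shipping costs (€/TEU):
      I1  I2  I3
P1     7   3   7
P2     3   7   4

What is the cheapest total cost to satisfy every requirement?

110

One minimum-cost allocation:
  P1 to I2: 25 × €3 = €75
  P2 to I1: 5 × €3 = €15
  P2 to I3: 5 × €4 = €20
Total = 75 + 15 + 20 = €110.
(Supply check: P1 ships 25; P2 ships 10.)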